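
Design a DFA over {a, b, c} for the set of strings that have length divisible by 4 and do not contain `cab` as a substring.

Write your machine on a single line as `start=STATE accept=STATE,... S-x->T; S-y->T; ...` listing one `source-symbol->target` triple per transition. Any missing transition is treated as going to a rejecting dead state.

Build one automaton per condition and run them in lockstep. One (4 states) tracks the input length modulo 4; the other (4 states) tracks partial matches of the forbidden pattern `cab`. Each combined state is a pair, one component from each; accept when both components accept. Minimizing collapses redundant product states.
13 states suffice.
          a    b    c  
>* q0     q1   q1   q2 
   q1     q3   q3   q4 
   q2     q5   q3   q4 
   q3     q6   q6   q7 
   q4     q8   q6   q7 
   q5     q6   q9   q7 
   q6     q0   q0  q10 
   q7    q11   q0  q10 
   q8     q0   q9  q10 
   q9     q9   q9   q9 
 * q10   q12   q1   q2 
 * q11    q1   q9   q2 
   q12    q3   q9   q4 
(> = start, * = accepting)

start=q0; accept=q0,q10,q11; q0-a->q1; q0-b->q1; q0-c->q2; q1-a->q3; q1-b->q3; q1-c->q4; q2-a->q5; q2-b->q3; q2-c->q4; q3-a->q6; q3-b->q6; q3-c->q7; q4-a->q8; q4-b->q6; q4-c->q7; q5-a->q6; q5-b->q9; q5-c->q7; q6-a->q0; q6-b->q0; q6-c->q10; q7-a->q11; q7-b->q0; q7-c->q10; q8-a->q0; q8-b->q9; q8-c->q10; q9-a->q9; q9-b->q9; q9-c->q9; q10-a->q12; q10-b->q1; q10-c->q2; q11-a->q1; q11-b->q9; q11-c->q2; q12-a->q3; q12-b->q9; q12-c->q4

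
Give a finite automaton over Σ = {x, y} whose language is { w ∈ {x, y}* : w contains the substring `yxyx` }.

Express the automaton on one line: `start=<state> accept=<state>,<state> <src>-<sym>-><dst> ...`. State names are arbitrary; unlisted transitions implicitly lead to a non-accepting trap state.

Track how much of `yxyx` has been matched so far: state q0 is no progress, q4 is the absorbing accept state reached once `yxyx` has occurred. Intermediate states record partial matches; on a mismatch, fall back to the longest reusable overlap.
        x   y  
>  q0   q0  q1 
   q1   q2  q1 
   q2   q0  q3 
   q3   q4  q1 
 * q4   q4  q4 
(> = start, * = accepting)

start=q0 accept=q4 q0-x->q0 q0-y->q1 q1-x->q2 q1-y->q1 q2-x->q0 q2-y->q3 q3-x->q4 q3-y->q1 q4-x->q4 q4-y->q4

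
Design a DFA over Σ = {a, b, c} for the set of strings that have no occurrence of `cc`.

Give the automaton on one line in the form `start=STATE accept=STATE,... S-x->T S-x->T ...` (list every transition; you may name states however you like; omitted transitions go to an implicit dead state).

This is the complement of 'contains `cc`'. Use the same substring-matching states — q0 through q2 holding how much of `cc` has just been matched — but flip the accepting set: everything except the trap q2 accepts.
3 states suffice.
        a   b   c  
>* q0   q0  q0  q1 
 * q1   q0  q0  q2 
   q2   q2  q2  q2 
(> = start, * = accepting)

start=q0 accept=q0,q1 q0-a->q0 q0-b->q0 q0-c->q1 q1-a->q0 q1-b->q0 q1-c->q2 q2-a->q2 q2-b->q2 q2-c->q2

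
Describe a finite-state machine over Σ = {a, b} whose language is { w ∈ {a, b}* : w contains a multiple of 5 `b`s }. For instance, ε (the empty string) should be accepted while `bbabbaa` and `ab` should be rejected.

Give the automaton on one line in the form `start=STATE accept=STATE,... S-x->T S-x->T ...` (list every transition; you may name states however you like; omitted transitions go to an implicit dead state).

start=q0 accept=q0 q0-a->q0 q0-b->q1 q1-a->q1 q1-b->q2 q2-a->q2 q2-b->q3 q3-a->q3 q3-b->q4 q4-a->q4 q4-b->q0

The only thing that matters is how many `b`s have appeared, reduced mod 5. Use one state per residue: q0 for 0, …, q4 for 4. Reading `b` moves to the next residue; anything else stays put. q0 is accepting.
        a   b  
>* q0   q0  q1 
   q1   q1  q2 
   q2   q2  q3 
   q3   q3  q4 
   q4   q4  q0 
(> = start, * = accepting)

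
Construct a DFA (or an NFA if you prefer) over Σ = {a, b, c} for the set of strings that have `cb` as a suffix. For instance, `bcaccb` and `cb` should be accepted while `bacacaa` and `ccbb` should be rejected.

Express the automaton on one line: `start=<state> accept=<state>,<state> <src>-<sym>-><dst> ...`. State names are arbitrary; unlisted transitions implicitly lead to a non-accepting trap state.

Let each state record the length of the longest suffix of the input read so far that is also a prefix of `cb`. s1 means the last symbol is `c`; s2 means the last 2 symbols are `cb`. Accept only at s2, where the string currently ends in `cb`.
        a   b   c  
>  s0   s0  s0  s1 
   s1   s0  s2  s1 
 * s2   s0  s0  s1 
(> = start, * = accepting)

start=s0 accept=s2 s0-a->s0 s0-b->s0 s0-c->s1 s1-a->s0 s1-b->s2 s1-c->s1 s2-a->s0 s2-b->s0 s2-c->s1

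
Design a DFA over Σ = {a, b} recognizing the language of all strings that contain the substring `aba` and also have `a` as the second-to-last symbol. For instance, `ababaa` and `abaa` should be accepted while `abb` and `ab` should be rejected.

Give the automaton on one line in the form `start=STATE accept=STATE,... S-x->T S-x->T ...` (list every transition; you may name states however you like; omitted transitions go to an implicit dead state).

Run two small machines in parallel and take their product. The first has 4 states tracking whether and how much of `aba` has been seen; the second has 7 states tracking the last 2 symbols read. A product state is a pair (one from each), accepting exactly when both do.
With 11 states:
          a    b  
>  S0     S1   S2 
   S1     S3   S4 
   S2     S5   S6 
   S3     S3   S4 
   S4     S7   S6 
   S5     S3   S4 
   S6     S5   S6 
   S7     S8   S9 
 * S8     S8   S9 
 * S9     S7  S10 
   S10    S7  S10 
(> = start, * = accepting)

start=S0 accept=S8,S9 S0-a->S1 S0-b->S2 S1-a->S3 S1-b->S4 S2-a->S5 S2-b->S6 S3-a->S3 S3-b->S4 S4-a->S7 S4-b->S6 S5-a->S3 S5-b->S4 S6-a->S5 S6-b->S6 S7-a->S8 S7-b->S9 S8-a->S8 S8-b->S9 S9-a->S7 S9-b->S10 S10-a->S7 S10-b->S10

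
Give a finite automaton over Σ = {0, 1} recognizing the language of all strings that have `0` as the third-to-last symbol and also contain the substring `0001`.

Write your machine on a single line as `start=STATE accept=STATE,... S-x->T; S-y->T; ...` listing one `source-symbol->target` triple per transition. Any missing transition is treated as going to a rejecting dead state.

Run two small machines in parallel and take their product. The first has 15 states tracking the last 3 symbols read; the second has 5 states tracking whether and how much of `0001` has been seen. A product state is a pair (one from each), accepting exactly when both do. Minimizing collapses redundant product states.
          0    1  
>  s0     s1   s0 
   s1     s2   s0 
   s2     s3   s0 
   s3     s3   s4 
 * s4     s5   s6 
 * s5     s7   s8 
 * s6     s9  s10 
   s7    s11   s4 
   s8     s5   s6 
   s9     s7   s8 
   s10    s9  s10 
 * s11   s11   s4 
(> = start, * = accepting)

start=s0; accept=s4,s5,s6,s11; s0-0->s1; s0-1->s0; s1-0->s2; s1-1->s0; s2-0->s3; s2-1->s0; s3-0->s3; s3-1->s4; s4-0->s5; s4-1->s6; s5-0->s7; s5-1->s8; s6-0->s9; s6-1->s10; s7-0->s11; s7-1->s4; s8-0->s5; s8-1->s6; s9-0->s7; s9-1->s8; s10-0->s9; s10-1->s10; s11-0->s11; s11-1->s4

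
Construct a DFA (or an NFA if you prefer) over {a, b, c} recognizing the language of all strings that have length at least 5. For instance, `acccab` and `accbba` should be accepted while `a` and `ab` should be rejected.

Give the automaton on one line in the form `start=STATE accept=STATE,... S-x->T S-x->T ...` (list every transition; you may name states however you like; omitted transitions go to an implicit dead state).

start=q0 accept=q5,q6 q0-a->q1 q0-b->q1 q0-c->q1 q1-a->q2 q1-b->q2 q1-c->q2 q2-a->q3 q2-b->q3 q2-c->q3 q3-a->q4 q3-b->q4 q3-c->q4 q4-a->q5 q4-b->q5 q4-c->q5 q5-a->q6 q5-b->q6 q5-c->q6 q6-a->q6 q6-b->q6 q6-c->q6

Count input length up to 6: every symbol moves from q0 toward q6, which means 'more than 5' and absorbs. Accept from {q5, q6}.
With 7 states:
        a   b   c  
>  q0   q1  q1  q1 
   q1   q2  q2  q2 
   q2   q3  q3  q3 
   q3   q4  q4  q4 
   q4   q5  q5  q5 
 * q5   q6  q6  q6 
 * q6   q6  q6  q6 
(> = start, * = accepting)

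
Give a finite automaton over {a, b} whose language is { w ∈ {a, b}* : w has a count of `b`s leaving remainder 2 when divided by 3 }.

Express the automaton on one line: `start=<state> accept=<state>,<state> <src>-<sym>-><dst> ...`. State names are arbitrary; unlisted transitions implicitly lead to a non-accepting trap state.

start=q0 accept=q2 q0-a->q0 q0-b->q1 q1-a->q1 q1-b->q2 q2-a->q2 q2-b->q0

The only thing that matters is how many `b`s have appeared, reduced mod 3. Use one state per residue: q0 for 0, …, q2 for 2. Reading `b` moves to the next residue; anything else stays put. q2 is accepting.
A 3-state machine:
        a   b  
>  q0   q0  q1 
   q1   q1  q2 
 * q2   q2  q0 
(> = start, * = accepting)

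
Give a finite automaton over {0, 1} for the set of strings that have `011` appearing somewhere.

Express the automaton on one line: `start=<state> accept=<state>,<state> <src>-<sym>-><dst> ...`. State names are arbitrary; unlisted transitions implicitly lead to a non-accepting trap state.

Track how much of `011` has been matched so far: state S0 is no progress, S3 is the absorbing accept state reached once `011` has occurred. Intermediate states record partial matches; on a mismatch, fall back to the longest reusable overlap.
With 4 states:
        0   1  
>  S0   S1  S0 
   S1   S1  S2 
   S2   S1  S3 
 * S3   S3  S3 
(> = start, * = accepting)

start=S0 accept=S3 S0-0->S1 S0-1->S0 S1-0->S1 S1-1->S2 S2-0->S1 S2-1->S3 S3-0->S3 S3-1->S3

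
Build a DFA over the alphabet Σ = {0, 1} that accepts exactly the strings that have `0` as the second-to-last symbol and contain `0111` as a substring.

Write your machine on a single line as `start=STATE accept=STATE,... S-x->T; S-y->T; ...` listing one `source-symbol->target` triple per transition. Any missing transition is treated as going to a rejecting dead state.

start=q0; accept=q6,q7; q0-0->q1; q0-1->q0; q1-0->q1; q1-1->q2; q2-0->q1; q2-1->q3; q3-0->q1; q3-1->q4; q4-0->q5; q4-1->q4; q5-0->q6; q5-1->q7; q6-0->q6; q6-1->q7; q7-0->q5; q7-1->q4

Build one automaton per condition and run them in lockstep. The first has 7 states tracking the last 2 symbols read; the second has 5 states tracking whether and how much of `0111` has been seen. A product state is a pair (one from each), accepting exactly when both do. Minimizing collapses redundant product states.
With 8 states:
        0   1  
>  q0   q1  q0 
   q1   q1  q2 
   q2   q1  q3 
   q3   q1  q4 
   q4   q5  q4 
   q5   q6  q7 
 * q6   q6  q7 
 * q7   q5  q4 
(> = start, * = accepting)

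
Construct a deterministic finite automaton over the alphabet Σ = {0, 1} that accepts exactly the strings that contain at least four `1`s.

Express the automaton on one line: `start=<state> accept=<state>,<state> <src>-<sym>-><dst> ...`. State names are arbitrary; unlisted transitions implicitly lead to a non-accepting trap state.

Only the number of `1`s matters, and only up to 5. Make a chain q0 → q1 → q2 → q3 → q4 → q5 advanced by each `1` (with q5 absorbing); every other symbol self-loops. The accepting set is {q4, q5}.
        0   1  
>  q0   q0  q1 
   q1   q1  q2 
   q2   q2  q3 
   q3   q3  q4 
 * q4   q4  q5 
 * q5   q5  q5 
(> = start, * = accepting)

start=q0 accept=q4,q5 q0-0->q0 q0-1->q1 q1-0->q1 q1-1->q2 q2-0->q2 q2-1->q3 q3-0->q3 q3-1->q4 q4-0->q4 q4-1->q5 q5-0->q5 q5-1->q5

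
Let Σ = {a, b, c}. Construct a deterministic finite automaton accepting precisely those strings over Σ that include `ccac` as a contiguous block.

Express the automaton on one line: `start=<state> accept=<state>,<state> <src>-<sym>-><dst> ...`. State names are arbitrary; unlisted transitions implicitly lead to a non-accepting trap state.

start=S0 accept=S4 S0-a->S0 S0-b->S0 S0-c->S1 S1-a->S0 S1-b->S0 S1-c->S2 S2-a->S3 S2-b->S0 S2-c->S2 S3-a->S0 S3-b->S0 S3-c->S4 S4-a->S4 S4-b->S4 S4-c->S4

Track how much of `ccac` has been matched so far: state S0 is no progress, S4 is the absorbing accept state reached once `ccac` has occurred. Intermediate states record partial matches; on a mismatch, fall back to the longest reusable overlap.
5 states suffice.
        a   b   c  
>  S0   S0  S0  S1 
   S1   S0  S0  S2 
   S2   S3  S0  S2 
   S3   S0  S0  S4 
 * S4   S4  S4  S4 
(> = start, * = accepting)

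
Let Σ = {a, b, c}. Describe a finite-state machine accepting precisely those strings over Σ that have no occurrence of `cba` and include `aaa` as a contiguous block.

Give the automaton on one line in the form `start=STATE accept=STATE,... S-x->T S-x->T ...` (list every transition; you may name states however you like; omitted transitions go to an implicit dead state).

start=q0 accept=q5,q7,q8 q0-a->q1 q0-b->q0 q0-c->q2 q1-a->q3 q1-b->q0 q1-c->q2 q2-a->q1 q2-b->q4 q2-c->q2 q3-a->q5 q3-b->q0 q3-c->q2 q4-a->q6 q4-b->q0 q4-c->q2 q5-a->q5 q5-b->q5 q5-c->q7 q6-a->q6 q6-b->q6 q6-c->q6 q7-a->q5 q7-b->q8 q7-c->q7 q8-a->q6 q8-b->q5 q8-c->q7

Handle the two conditions separately and then intersect. One (4 states) tracks partial matches of the forbidden pattern `cba`; the other (4 states) tracks whether and how much of `aaa` has been seen. Each combined state is a pair, one component from each; accept when both components accept. After merging equivalent states the machine shrinks.
        a   b   c  
>  q0   q1  q0  q2 
   q1   q3  q0  q2 
   q2   q1  q4  q2 
   q3   q5  q0  q2 
   q4   q6  q0  q2 
 * q5   q5  q5  q7 
   q6   q6  q6  q6 
 * q7   q5  q8  q7 
 * q8   q6  q5  q7 
(> = start, * = accepting)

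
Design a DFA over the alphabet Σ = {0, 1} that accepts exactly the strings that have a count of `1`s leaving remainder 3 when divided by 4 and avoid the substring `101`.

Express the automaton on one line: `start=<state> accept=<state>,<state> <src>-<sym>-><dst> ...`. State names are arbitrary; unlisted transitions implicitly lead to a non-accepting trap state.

Run two small machines in parallel and take their product. One (4 states) tracks the count of `1`s modulo 4; the other (4 states) tracks partial matches of the forbidden pattern `101`. Each combined state is a pair, one component from each; accept when both components accept.
With 16 states:
          0    1  
>  q0     q0   q1 
   q1     q2   q3 
   q2     q4   q5 
   q3     q6   q7 
   q4     q4   q3 
   q5     q5   q8 
   q6     q9   q8 
 * q7    q10  q11 
   q8     q8  q12 
   q9     q9   q7 
 * q10   q13  q12 
   q11   q14   q1 
   q12   q12  q15 
 * q13   q13  q11 
   q14    q0  q15 
   q15   q15   q5 
(> = start, * = accepting)

start=q0 accept=q7,q10,q13 q0-0->q0 q0-1->q1 q1-0->q2 q1-1->q3 q2-0->q4 q2-1->q5 q3-0->q6 q3-1->q7 q4-0->q4 q4-1->q3 q5-0->q5 q5-1->q8 q6-0->q9 q6-1->q8 q7-0->q10 q7-1->q11 q8-0->q8 q8-1->q12 q9-0->q9 q9-1->q7 q10-0->q13 q10-1->q12 q11-0->q14 q11-1->q1 q12-0->q12 q12-1->q15 q13-0->q13 q13-1->q11 q14-0->q0 q14-1->q15 q15-0->q15 q15-1->q5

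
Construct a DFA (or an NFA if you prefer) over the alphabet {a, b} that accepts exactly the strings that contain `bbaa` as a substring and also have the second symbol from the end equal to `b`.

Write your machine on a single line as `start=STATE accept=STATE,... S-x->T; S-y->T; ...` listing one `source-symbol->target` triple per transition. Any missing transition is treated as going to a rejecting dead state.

start=S0; accept=S6,S7; S0-a->S0; S0-b->S1; S1-a->S0; S1-b->S2; S2-a->S3; S2-b->S2; S3-a->S4; S3-b->S1; S4-a->S4; S4-b->S5; S5-a->S6; S5-b->S7; S6-a->S4; S6-b->S5; S7-a->S6; S7-b->S7

Handle the two conditions separately and then intersect. One (5 states) tracks whether and how much of `bbaa` has been seen; the other (7 states) tracks the last 2 symbols read. Each combined state is a pair, one component from each; accept when both components accept. After merging equivalent states the machine shrinks.
With 8 states:
        a   b  
>  S0   S0  S1 
   S1   S0  S2 
   S2   S3  S2 
   S3   S4  S1 
   S4   S4  S5 
   S5   S6  S7 
 * S6   S4  S5 
 * S7   S6  S7 
(> = start, * = accepting)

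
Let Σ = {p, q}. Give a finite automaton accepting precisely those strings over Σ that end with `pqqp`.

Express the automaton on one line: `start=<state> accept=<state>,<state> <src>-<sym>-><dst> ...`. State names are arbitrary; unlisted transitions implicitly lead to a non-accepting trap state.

Let each state record the length of the longest suffix of the input read so far that is also a prefix of `pqqp`. s1 means the last symbol is `p`; s2 means the last 2 symbols are `pq`; s3 means the last 3 symbols are `pqq`; s4 means the last 4 symbols are `pqqp`. Accept only at s4, where the string currently ends in `pqqp`.
A 5-state machine:
        p   q  
>  s0   s1  s0 
   s1   s1  s2 
   s2   s1  s3 
   s3   s4  s0 
 * s4   s1  s2 
(> = start, * = accepting)

start=s0 accept=s4 s0-p->s1 s0-q->s0 s1-p->s1 s1-q->s2 s2-p->s1 s2-q->s3 s3-p->s4 s3-q->s0 s4-p->s1 s4-q->s2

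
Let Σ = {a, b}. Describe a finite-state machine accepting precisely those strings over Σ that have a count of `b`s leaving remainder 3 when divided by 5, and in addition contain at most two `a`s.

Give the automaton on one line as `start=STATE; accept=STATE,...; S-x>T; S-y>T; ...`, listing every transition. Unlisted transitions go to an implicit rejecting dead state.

start=q0; accept=q9,q12,q15; q0-a>q1; q0-b>q2; q1-a>q3; q1-b>q4; q2-a>q4; q2-b>q5; q3-a>q6; q3-b>q7; q4-a>q7; q4-b>q8; q5-a>q8; q5-b>q9; q6-a>q6; q6-b>q10; q7-a>q10; q7-b>q11; q8-a>q11; q8-b>q12; q9-a>q12; q9-b>q13; q10-a>q10; q10-b>q14; q11-a>q14; q11-b>q15; q12-a>q15; q12-b>q16; q13-a>q16; q13-b>q0; q14-a>q14; q14-b>q17; q15-a>q17; q15-b>q18; q16-a>q18; q16-b>q1; q17-a>q17; q17-b>q19; q18-a>q19; q18-b>q3; q19-a>q19; q19-b>q6

Handle the two conditions separately and then intersect. The first has 5 states tracking the count of `b`s modulo 5; the second has 4 states tracking the count of `a`s, saturating at 3. A product state is a pair (one from each), accepting exactly when both do.
A 20-state machine:
          a    b  
>  q0     q1   q2 
   q1     q3   q4 
   q2     q4   q5 
   q3     q6   q7 
   q4     q7   q8 
   q5     q8   q9 
   q6     q6  q10 
   q7    q10  q11 
   q8    q11  q12 
 * q9    q12  q13 
   q10   q10  q14 
   q11   q14  q15 
 * q12   q15  q16 
   q13   q16   q0 
   q14   q14  q17 
 * q15   q17  q18 
   q16   q18   q1 
   q17   q17  q19 
   q18   q19   q3 
   q19   q19   q6 
(> = start, * = accepting)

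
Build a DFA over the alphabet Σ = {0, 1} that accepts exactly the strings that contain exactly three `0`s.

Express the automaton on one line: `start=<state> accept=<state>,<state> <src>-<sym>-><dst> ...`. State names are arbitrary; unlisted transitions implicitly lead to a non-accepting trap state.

start=S0 accept=S3 S0-0->S1 S0-1->S0 S1-0->S2 S1-1->S1 S2-0->S3 S2-1->S2 S3-0->S4 S3-1->S3 S4-0->S4 S4-1->S4

Only the number of `0`s matters, and only up to 4. Make a chain S0 → S1 → S2 → S3 → S4 advanced by each `0` (with S4 absorbing); every other symbol self-loops. The accepting set is {S3}.
With 5 states:
        0   1  
>  S0   S1  S0 
   S1   S2  S1 
   S2   S3  S2 
 * S3   S4  S3 
   S4   S4  S4 
(> = start, * = accepting)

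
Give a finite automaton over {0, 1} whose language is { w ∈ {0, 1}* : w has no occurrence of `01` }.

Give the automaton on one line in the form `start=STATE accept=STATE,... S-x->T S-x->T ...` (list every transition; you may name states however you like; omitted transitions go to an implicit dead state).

start=s0 accept=s0,s1 s0-0->s1 s0-1->s0 s1-0->s1 s1-1->s2 s2-0->s2 s2-1->s2

Track partial matches of the forbidden pattern `01`. State s2 is a dead state reached once `01` has occurred; every other state accepts. s0 means no part of `01` is currently matched.
        0   1  
>* s0   s1  s0 
 * s1   s1  s2 
   s2   s2  s2 
(> = start, * = accepting)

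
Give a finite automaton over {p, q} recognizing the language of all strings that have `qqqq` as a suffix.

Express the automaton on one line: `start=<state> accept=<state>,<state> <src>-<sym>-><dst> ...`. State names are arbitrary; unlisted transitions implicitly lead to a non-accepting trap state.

start=S0 accept=S4 S0-p->S0 S0-q->S1 S1-p->S0 S1-q->S2 S2-p->S0 S2-q->S3 S3-p->S0 S3-q->S4 S4-p->S0 S4-q->S4

Let each state record the length of the longest suffix of the input read so far that is also a prefix of `qqqq`. S1 means the last symbol is `q`; S2 means the last 2 symbols are `qq`; S3 means the last 3 symbols are `qqq`; S4 means the last 4 symbols are `qqqq`. Accept only at S4, where the string currently ends in `qqqq`.
        p   q  
>  S0   S0  S1 
   S1   S0  S2 
   S2   S0  S3 
   S3   S0  S4 
 * S4   S0  S4 
(> = start, * = accepting)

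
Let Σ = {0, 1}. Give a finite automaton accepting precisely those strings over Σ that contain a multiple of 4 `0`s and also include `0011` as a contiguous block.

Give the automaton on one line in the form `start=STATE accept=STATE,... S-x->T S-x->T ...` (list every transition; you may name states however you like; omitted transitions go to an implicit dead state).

Build one automaton per condition and run them in lockstep. The first has 4 states tracking the count of `0`s modulo 4; the second has 5 states tracking whether and how much of `0011` has been seen. A product state is a pair (one from each), accepting exactly when both do.
With 20 states:
          0    1  
>  q0     q1   q0 
   q1     q2   q3 
   q2     q4   q5 
   q3     q6   q3 
   q4     q7   q8 
   q5     q9  q10 
   q6     q4  q11 
   q7    q12  q13 
   q8    q14  q15 
   q9     q7  q16 
   q10   q15  q10 
   q11    q9  q11 
   q12    q2  q17 
   q13    q1  q18 
   q14   q12   q0 
   q15   q18  q15 
   q16   q14  q16 
   q17    q6  q19 
 * q18   q19  q18 
   q19   q10  q19 
(> = start, * = accepting)

start=q0 accept=q18 q0-0->q1 q0-1->q0 q1-0->q2 q1-1->q3 q2-0->q4 q2-1->q5 q3-0->q6 q3-1->q3 q4-0->q7 q4-1->q8 q5-0->q9 q5-1->q10 q6-0->q4 q6-1->q11 q7-0->q12 q7-1->q13 q8-0->q14 q8-1->q15 q9-0->q7 q9-1->q16 q10-0->q15 q10-1->q10 q11-0->q9 q11-1->q11 q12-0->q2 q12-1->q17 q13-0->q1 q13-1->q18 q14-0->q12 q14-1->q0 q15-0->q18 q15-1->q15 q16-0->q14 q16-1->q16 q17-0->q6 q17-1->q19 q18-0->q19 q18-1->q18 q19-0->q10 q19-1->q19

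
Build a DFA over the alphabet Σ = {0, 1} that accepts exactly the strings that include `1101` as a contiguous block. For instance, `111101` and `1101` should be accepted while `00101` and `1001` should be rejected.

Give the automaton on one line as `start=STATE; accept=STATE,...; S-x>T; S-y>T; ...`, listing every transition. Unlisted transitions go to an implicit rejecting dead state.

States q0..q3 record the length of the longest prefix of `1101` that matches the current input suffix. Reaching q4 means `1101` has been seen, and we stay there forever. Accept from q4.
5 states suffice.
        0   1  
>  q0   q0  q1 
   q1   q0  q2 
   q2   q3  q2 
   q3   q0  q4 
 * q4   q4  q4 
(> = start, * = accepting)

start=q0; accept=q4; q0-0>q0; q0-1>q1; q1-0>q0; q1-1>q2; q2-0>q3; q2-1>q2; q3-0>q0; q3-1>q4; q4-0>q4; q4-1>q4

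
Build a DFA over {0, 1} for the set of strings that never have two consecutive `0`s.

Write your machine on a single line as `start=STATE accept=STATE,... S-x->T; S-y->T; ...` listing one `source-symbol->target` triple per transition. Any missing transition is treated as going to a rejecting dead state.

This is the complement of 'contains `00`'. Use the same substring-matching states — s0 through s2 holding how much of `00` has just been matched — but flip the accepting set: everything except the trap s2 accepts.
        0   1  
>* s0   s1  s0 
 * s1   s2  s0 
   s2   s2  s2 
(> = start, * = accepting)

start=s0; accept=s0,s1; s0-0->s1; s0-1->s0; s1-0->s2; s1-1->s0; s2-0->s2; s2-1->s2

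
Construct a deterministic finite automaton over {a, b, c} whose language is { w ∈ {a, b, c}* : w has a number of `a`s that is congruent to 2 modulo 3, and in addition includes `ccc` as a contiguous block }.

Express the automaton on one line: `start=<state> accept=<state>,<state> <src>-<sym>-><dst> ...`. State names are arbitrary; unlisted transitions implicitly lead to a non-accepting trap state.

start=q0 accept=q11 q0-a->q1 q0-b->q0 q0-c->q2 q1-a->q3 q1-b->q1 q1-c->q4 q2-a->q1 q2-b->q0 q2-c->q5 q3-a->q0 q3-b->q3 q3-c->q6 q4-a->q3 q4-b->q1 q4-c->q7 q5-a->q1 q5-b->q0 q5-c->q8 q6-a->q0 q6-b->q3 q6-c->q9 q7-a->q3 q7-b->q1 q7-c->q10 q8-a->q10 q8-b->q8 q8-c->q8 q9-a->q0 q9-b->q3 q9-c->q11 q10-a->q11 q10-b->q10 q10-c->q10 q11-a->q8 q11-b->q11 q11-c->q11

Build one automaton per condition and run them in lockstep. The first has 3 states tracking the count of `a`s modulo 3; the second has 4 states tracking whether and how much of `ccc` has been seen. A product state is a pair (one from each), accepting exactly when both do.
          a    b    c  
>  q0     q1   q0   q2 
   q1     q3   q1   q4 
   q2     q1   q0   q5 
   q3     q0   q3   q6 
   q4     q3   q1   q7 
   q5     q1   q0   q8 
   q6     q0   q3   q9 
   q7     q3   q1  q10 
   q8    q10   q8   q8 
   q9     q0   q3  q11 
   q10   q11  q10  q10 
 * q11    q8  q11  q11 
(> = start, * = accepting)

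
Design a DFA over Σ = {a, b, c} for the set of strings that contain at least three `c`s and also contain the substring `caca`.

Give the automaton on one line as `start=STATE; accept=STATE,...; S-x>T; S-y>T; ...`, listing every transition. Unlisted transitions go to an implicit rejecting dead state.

start=s0; accept=s9; s0-a>s0; s0-b>s0; s0-c>s1; s1-a>s2; s1-b>s3; s1-c>s4; s2-a>s3; s2-b>s3; s2-c>s5; s3-a>s3; s3-b>s3; s3-c>s4; s4-a>s6; s4-b>s3; s4-c>s4; s5-a>s7; s5-b>s3; s5-c>s4; s6-a>s3; s6-b>s3; s6-c>s8; s7-a>s7; s7-b>s7; s7-c>s9; s8-a>s9; s8-b>s3; s8-c>s4; s9-a>s9; s9-b>s9; s9-c>s9

Run two small machines in parallel and take their product. The first has 5 states tracking the count of `c`s, saturating at 4; the second has 5 states tracking whether and how much of `caca` has been seen. A product state is a pair (one from each), accepting exactly when both do. After merging equivalent states the machine shrinks.
With 10 states:
        a   b   c  
>  s0   s0  s0  s1 
   s1   s2  s3  s4 
   s2   s3  s3  s5 
   s3   s3  s3  s4 
   s4   s6  s3  s4 
   s5   s7  s3  s4 
   s6   s3  s3  s8 
   s7   s7  s7  s9 
   s8   s9  s3  s4 
 * s9   s9  s9  s9 
(> = start, * = accepting)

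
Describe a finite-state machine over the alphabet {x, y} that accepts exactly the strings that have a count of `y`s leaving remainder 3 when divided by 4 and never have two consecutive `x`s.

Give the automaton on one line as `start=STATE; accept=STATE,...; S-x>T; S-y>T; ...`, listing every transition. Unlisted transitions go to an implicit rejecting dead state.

start=s0; accept=s7,s8; s0-x>s1; s0-y>s2; s1-x>s3; s1-y>s2; s2-x>s4; s2-y>s5; s3-x>s3; s3-y>s3; s4-x>s3; s4-y>s5; s5-x>s6; s5-y>s7; s6-x>s3; s6-y>s7; s7-x>s8; s7-y>s0; s8-x>s3; s8-y>s0

Run two small machines in parallel and take their product. The first has 4 states tracking the count of `y`s modulo 4; the second has 3 states tracking partial matches of the forbidden pattern `xx`. A product state is a pair (one from each), accepting exactly when both do. After merging equivalent states the machine shrinks.
        x   y  
>  s0   s1  s2 
   s1   s3  s2 
   s2   s4  s5 
   s3   s3  s3 
   s4   s3  s5 
   s5   s6  s7 
   s6   s3  s7 
 * s7   s8  s0 
 * s8   s3  s0 
(> = start, * = accepting)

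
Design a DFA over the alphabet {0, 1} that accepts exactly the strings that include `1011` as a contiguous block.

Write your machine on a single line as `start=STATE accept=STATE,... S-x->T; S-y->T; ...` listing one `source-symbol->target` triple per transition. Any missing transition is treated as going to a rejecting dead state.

Track how much of `1011` has been matched so far: state q0 is no progress, q4 is the absorbing accept state reached once `1011` has occurred. Intermediate states record partial matches; on a mismatch, fall back to the longest reusable overlap.
A 5-state machine:
        0   1  
>  q0   q0  q1 
   q1   q2  q1 
   q2   q0  q3 
   q3   q2  q4 
 * q4   q4  q4 
(> = start, * = accepting)

start=q0; accept=q4; q0-0->q0; q0-1->q1; q1-0->q2; q1-1->q1; q2-0->q0; q2-1->q3; q3-0->q2; q3-1->q4; q4-0->q4; q4-1->q4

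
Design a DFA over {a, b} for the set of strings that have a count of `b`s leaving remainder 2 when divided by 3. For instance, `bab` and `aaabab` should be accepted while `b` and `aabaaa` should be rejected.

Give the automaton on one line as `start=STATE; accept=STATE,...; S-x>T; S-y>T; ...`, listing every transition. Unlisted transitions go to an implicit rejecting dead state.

The only thing that matters is how many `b`s have appeared, reduced mod 3. Use one state per residue: s0 for 0, …, s2 for 2. Reading `b` moves to the next residue; anything else stays put. s2 is accepting.
        a   b  
>  s0   s0  s1 
   s1   s1  s2 
 * s2   s2  s0 
(> = start, * = accepting)

start=s0; accept=s2; s0-a>s0; s0-b>s1; s1-a>s1; s1-b>s2; s2-a>s2; s2-b>s0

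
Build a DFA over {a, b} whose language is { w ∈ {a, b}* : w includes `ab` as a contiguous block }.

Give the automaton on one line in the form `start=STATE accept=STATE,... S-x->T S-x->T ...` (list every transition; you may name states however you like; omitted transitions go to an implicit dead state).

States q0..q1 record the length of the longest prefix of `ab` that matches the current input suffix. Reaching q2 means `ab` has been seen, and we stay there forever. Accept from q2.
A 3-state machine:
        a   b  
>  q0   q1  q0 
   q1   q1  q2 
 * q2   q2  q2 
(> = start, * = accepting)

start=q0 accept=q2 q0-a->q1 q0-b->q0 q1-a->q1 q1-b->q2 q2-a->q2 q2-b->q2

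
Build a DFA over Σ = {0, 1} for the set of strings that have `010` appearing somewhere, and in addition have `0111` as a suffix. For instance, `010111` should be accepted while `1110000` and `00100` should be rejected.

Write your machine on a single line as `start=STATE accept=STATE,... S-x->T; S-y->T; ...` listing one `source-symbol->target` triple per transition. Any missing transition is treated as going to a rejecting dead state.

start=q0; accept=q6; q0-0->q1; q0-1->q0; q1-0->q1; q1-1->q2; q2-0->q3; q2-1->q0; q3-0->q3; q3-1->q4; q4-0->q3; q4-1->q5; q5-0->q3; q5-1->q6; q6-0->q3; q6-1->q7; q7-0->q3; q7-1->q7

Run two small machines in parallel and take their product. One (4 states) tracks whether and how much of `010` has been seen; the other (5 states) tracks how much of the suffix `0111` has currently been matched. Each combined state is a pair, one component from each; accept when both components accept. Equivalent product states are then merged.
With 8 states:
        0   1  
>  q0   q1  q0 
   q1   q1  q2 
   q2   q3  q0 
   q3   q3  q4 
   q4   q3  q5 
   q5   q3  q6 
 * q6   q3  q7 
   q7   q3  q7 
(> = start, * = accepting)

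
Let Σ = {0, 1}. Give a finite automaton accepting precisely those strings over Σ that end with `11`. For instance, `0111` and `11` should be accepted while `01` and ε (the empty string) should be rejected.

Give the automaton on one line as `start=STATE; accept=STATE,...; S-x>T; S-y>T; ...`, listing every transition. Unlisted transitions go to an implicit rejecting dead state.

Remember how much of `11` the current input suffix matches. State s0 means no match yet; s1 means the last symbol is `1`; s2 means the last 2 symbols are `11`. Only s2 accepts. On a mismatch, fall back to the longest proper suffix that is still a prefix of `11`.
        0   1  
>  s0   s0  s1 
   s1   s0  s2 
 * s2   s0  s2 
(> = start, * = accepting)

start=s0; accept=s2; s0-0>s0; s0-1>s1; s1-0>s0; s1-1>s2; s2-0>s0; s2-1>s2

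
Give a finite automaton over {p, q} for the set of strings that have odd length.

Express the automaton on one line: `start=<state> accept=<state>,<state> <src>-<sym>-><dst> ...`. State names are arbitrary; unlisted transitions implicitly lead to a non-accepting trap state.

Only the length mod 2 matters, so use a 2-cycle: from any state, every input symbol moves to the next state, wrapping B back to A. Mark B accepting.
2 states suffice.
       p  q 
>  A   B  B 
 * B   A  A 
(> = start, * = accepting)

start=A accept=B A-p->B A-q->B B-p->A B-q->A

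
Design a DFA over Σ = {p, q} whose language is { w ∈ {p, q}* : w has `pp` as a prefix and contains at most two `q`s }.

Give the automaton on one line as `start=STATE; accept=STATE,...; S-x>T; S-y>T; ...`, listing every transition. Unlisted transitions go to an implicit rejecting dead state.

Handle the two conditions separately and then intersect. One (4 states) tracks whether the input so far still matches the prefix `pp`; the other (4 states) tracks the count of `q`s, saturating at 3. Each combined state is a pair, one component from each; accept when both components accept. Minimizing collapses redundant product states.
With 6 states:
        p   q  
>  s0   s1  s2 
   s1   s3  s2 
   s2   s2  s2 
 * s3   s3  s4 
 * s4   s4  s5 
 * s5   s5  s2 
(> = start, * = accepting)

start=s0; accept=s3,s4,s5; s0-p>s1; s0-q>s2; s1-p>s3; s1-q>s2; s2-p>s2; s2-q>s2; s3-p>s3; s3-q>s4; s4-p>s4; s4-q>s5; s5-p>s5; s5-q>s2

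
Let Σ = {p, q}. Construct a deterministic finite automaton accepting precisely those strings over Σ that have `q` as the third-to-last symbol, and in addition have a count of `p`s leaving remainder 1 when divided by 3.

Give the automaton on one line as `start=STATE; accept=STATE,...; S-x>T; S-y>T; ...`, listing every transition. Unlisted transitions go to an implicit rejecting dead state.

start=A; accept=J,K,M,N; A-p>B; A-q>C; B-p>D; B-q>E; C-p>F; C-q>G; D-p>A; D-q>H; E-p>D; E-q>I; F-p>D; F-q>J; G-p>K; G-q>G; H-p>L; H-q>H; I-p>D; I-q>M; J-p>D; J-q>I; K-p>D; K-q>J; L-p>N; L-q>C; M-p>D; M-q>M; N-p>D; N-q>E

Handle the two conditions separately and then intersect. The first has 15 states tracking the last 3 symbols read; the second has 3 states tracking the count of `p`s modulo 3. A product state is a pair (one from each), accepting exactly when both do. After merging equivalent states the machine shrinks.
       p  q 
>  A   B  C 
   B   D  E 
   C   F  G 
   D   A  H 
   E   D  I 
   F   D  J 
   G   K  G 
   H   L  H 
   I   D  M 
 * J   D  I 
 * K   D  J 
   L   N  C 
 * M   D  M 
 * N   D  E 
(> = start, * = accepting)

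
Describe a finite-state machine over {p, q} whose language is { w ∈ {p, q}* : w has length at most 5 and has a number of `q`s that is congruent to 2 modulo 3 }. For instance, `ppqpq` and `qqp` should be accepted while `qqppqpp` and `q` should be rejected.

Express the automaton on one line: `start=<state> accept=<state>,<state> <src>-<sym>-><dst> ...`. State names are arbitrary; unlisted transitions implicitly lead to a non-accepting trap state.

start=A accept=F,I,L,M A-p->B A-q->C B-p->D B-q->E C-p->E C-q->F D-p->G D-q->H E-p->H E-q->I F-p->I F-q->G G-p->J G-q->K H-p->K H-q->L I-p->L I-q->J J-p->J J-q->J K-p->J K-q->M L-p->M L-q->J M-p->J M-q->J

Handle the two conditions separately and then intersect. One (7 states) tracks the input length, saturating at 6; the other (3 states) tracks the count of `q`s modulo 3. Each combined state is a pair, one component from each; accept when both components accept. Equivalent product states are then merged.
       p  q 
>  A   B  C 
   B   D  E 
   C   E  F 
   D   G  H 
   E   H  I 
 * F   I  G 
   G   J  K 
   H   K  L 
 * I   L  J 
   J   J  J 
   K   J  M 
 * L   M  J 
 * M   J  J 
(> = start, * = accepting)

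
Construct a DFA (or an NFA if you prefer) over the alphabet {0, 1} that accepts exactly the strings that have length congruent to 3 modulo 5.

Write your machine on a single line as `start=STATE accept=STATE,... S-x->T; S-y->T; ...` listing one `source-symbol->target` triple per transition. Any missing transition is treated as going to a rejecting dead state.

Count input length modulo 5: every symbol advances one step around the cycle s0 → s1 → s2 → s3 → s4 → s0. Accept at s3.
        0   1  
>  s0   s1  s1 
   s1   s2  s2 
   s2   s3  s3 
 * s3   s4  s4 
   s4   s0  s0 
(> = start, * = accepting)

start=s0; accept=s3; s0-0->s1; s0-1->s1; s1-0->s2; s1-1->s2; s2-0->s3; s2-1->s3; s3-0->s4; s3-1->s4; s4-0->s0; s4-1->s0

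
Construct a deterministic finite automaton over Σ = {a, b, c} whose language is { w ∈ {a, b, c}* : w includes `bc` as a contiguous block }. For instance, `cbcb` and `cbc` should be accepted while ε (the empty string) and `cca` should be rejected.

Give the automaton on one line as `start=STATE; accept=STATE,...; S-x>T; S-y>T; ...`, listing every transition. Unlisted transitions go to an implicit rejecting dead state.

States S0..S1 record the length of the longest prefix of `bc` that matches the current input suffix. Reaching S2 means `bc` has been seen, and we stay there forever. Accept from S2.
A 3-state machine:
        a   b   c  
>  S0   S0  S1  S0 
   S1   S0  S1  S2 
 * S2   S2  S2  S2 
(> = start, * = accepting)

start=S0; accept=S2; S0-a>S0; S0-b>S1; S0-c>S0; S1-a>S0; S1-b>S1; S1-c>S2; S2-a>S2; S2-b>S2; S2-c>S2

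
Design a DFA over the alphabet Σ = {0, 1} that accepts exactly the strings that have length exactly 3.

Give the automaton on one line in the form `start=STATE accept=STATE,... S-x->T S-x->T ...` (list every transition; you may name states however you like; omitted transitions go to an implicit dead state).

start=A accept=D A-0->B A-1->B B-0->C B-1->C C-0->D C-1->D D-0->E D-1->E E-0->E E-1->E

We only need to distinguish lengths 0, 1, …, 3, and '>3'. Chain A → B → C → D → E on every symbol, with E looping. Accepting states: {D}.
With 5 states:
       0  1 
>  A   B  B 
   B   C  C 
   C   D  D 
 * D   E  E 
   E   E  E 
(> = start, * = accepting)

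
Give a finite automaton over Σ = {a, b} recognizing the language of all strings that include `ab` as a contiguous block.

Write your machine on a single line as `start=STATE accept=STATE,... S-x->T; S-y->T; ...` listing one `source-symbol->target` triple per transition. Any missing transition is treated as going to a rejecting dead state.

Track how much of `ab` has been matched so far: state s0 is no progress, s2 is the absorbing accept state reached once `ab` has occurred. Intermediate states record partial matches; on a mismatch, fall back to the longest reusable overlap.
A 3-state machine:
        a   b  
>  s0   s1  s0 
   s1   s1  s2 
 * s2   s2  s2 
(> = start, * = accepting)

start=s0; accept=s2; s0-a->s1; s0-b->s0; s1-a->s1; s1-b->s2; s2-a->s2; s2-b->s2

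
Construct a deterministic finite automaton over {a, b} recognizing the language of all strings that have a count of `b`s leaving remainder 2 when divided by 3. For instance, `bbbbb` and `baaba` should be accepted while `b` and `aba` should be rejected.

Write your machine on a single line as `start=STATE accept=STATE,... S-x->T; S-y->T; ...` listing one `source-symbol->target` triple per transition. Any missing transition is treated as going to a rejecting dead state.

start=S0; accept=S2; S0-a->S0; S0-b->S1; S1-a->S1; S1-b->S2; S2-a->S2; S2-b->S0

The only thing that matters is how many `b`s have appeared, reduced mod 3. Use one state per residue: S0 for 0, …, S2 for 2. Reading `b` moves to the next residue; anything else stays put. S2 is accepting.
3 states suffice.
        a   b  
>  S0   S0  S1 
   S1   S1  S2 
 * S2   S2  S0 
(> = start, * = accepting)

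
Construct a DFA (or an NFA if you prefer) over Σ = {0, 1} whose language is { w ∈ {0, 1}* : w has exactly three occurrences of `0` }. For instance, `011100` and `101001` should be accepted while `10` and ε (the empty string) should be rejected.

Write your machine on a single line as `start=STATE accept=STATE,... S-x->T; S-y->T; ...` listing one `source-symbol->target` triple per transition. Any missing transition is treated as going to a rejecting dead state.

Only the number of `0`s matters, and only up to 4. Make a chain A → B → C → D → E advanced by each `0` (with E absorbing); every other symbol self-loops. The accepting set is {D}.
With 5 states:
       0  1 
>  A   B  A 
   B   C  B 
   C   D  C 
 * D   E  D 
   E   E  E 
(> = start, * = accepting)

start=A; accept=D; A-0->B; A-1->A; B-0->C; B-1->B; C-0->D; C-1->C; D-0->E; D-1->D; E-0->E; E-1->E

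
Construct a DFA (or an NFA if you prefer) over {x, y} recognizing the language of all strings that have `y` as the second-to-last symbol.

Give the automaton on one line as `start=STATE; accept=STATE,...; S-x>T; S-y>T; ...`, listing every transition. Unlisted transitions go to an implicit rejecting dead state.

Because acceptance depends on a position counted from the end, the machine has to buffer the most recent 2 symbols. Make each state the string of the last up-to-2 symbols read; on input `x` shift the window left and append `x`. Accept when the buffered window has length 2 and begins with `y`.
A 7-state machine:
        x   y  
>  q0   q1  q2 
   q1   q3  q4 
   q2   q5  q6 
   q3   q3  q4 
   q4   q5  q6 
 * q5   q3  q4 
 * q6   q5  q6 
(> = start, * = accepting)

start=q0; accept=q5,q6; q0-x>q1; q0-y>q2; q1-x>q3; q1-y>q4; q2-x>q5; q2-y>q6; q3-x>q3; q3-y>q4; q4-x>q5; q4-y>q6; q5-x>q3; q5-y>q4; q6-x>q5; q6-y>q6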